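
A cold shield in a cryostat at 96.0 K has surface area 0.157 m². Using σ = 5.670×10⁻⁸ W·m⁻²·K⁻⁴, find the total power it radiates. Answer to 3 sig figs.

Area A = 0.157 m².
P = σAT⁴ = 5.670×10⁻⁸ × 0.157 × (96.0)⁴ = 0.756 W.

P ≈ 0.756 W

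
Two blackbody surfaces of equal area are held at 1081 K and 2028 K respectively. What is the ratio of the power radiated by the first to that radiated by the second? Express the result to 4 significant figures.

P₁/P₂ ≈ 0.08073

With equal areas, P₁/P₂ = (T₁/T₂)⁴ = (1081/2028)⁴ = 0.08073.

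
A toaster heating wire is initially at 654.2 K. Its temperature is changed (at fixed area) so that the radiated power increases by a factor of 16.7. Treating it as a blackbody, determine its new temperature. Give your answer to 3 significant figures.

T₂ ≈ 1.32×10³ K

P ∝ T⁴, so T₂/T₁ = (P₂/P₁)^(1/4) = (16.7)^(1/4) = 2.02153.
T₂ = 654.2 × 2.02153 = 1.32×10³ K.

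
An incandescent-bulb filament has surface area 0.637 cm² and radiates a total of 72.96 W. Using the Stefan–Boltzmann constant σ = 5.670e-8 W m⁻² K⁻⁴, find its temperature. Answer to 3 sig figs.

Area A = 0.637 cm² = 6.37×10⁻⁵ m².
P = σAT⁴ ⇒ T = (P/(σA))^(1/4) = (72.96/(5.670×10⁻⁸×6.37×10⁻⁵))^(1/4) = 2.12×10³ K.

T ≈ 2.12×10³ K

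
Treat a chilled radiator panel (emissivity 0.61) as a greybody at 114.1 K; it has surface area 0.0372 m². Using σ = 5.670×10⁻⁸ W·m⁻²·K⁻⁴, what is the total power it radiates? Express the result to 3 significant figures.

Area A = 0.0372 m².
P = εσAT⁴ = 0.61 × 5.670×10⁻⁸ × 0.0372 × (114.1)⁴ = 0.218 W.

P ≈ 0.218 W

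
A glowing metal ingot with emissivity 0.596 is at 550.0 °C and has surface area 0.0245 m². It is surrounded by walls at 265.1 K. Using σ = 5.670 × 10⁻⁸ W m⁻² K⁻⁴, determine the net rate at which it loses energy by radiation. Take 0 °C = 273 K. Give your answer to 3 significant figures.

T = 550.0 °C + 273 = 823.0 K.
Area A = 0.0245 m².
Net radiated power P_net = εσA(T⁴ − T₀⁴) = 0.596×5.670×10⁻⁸×0.0245×(823.0⁴ − 265.1⁴).
T⁴ − T₀⁴ = 4.58775×10¹¹ − 4.93900×10⁹ = 4.53836×10¹¹ K⁴, so P_net = 376 W.

Net loss ≈ 376 W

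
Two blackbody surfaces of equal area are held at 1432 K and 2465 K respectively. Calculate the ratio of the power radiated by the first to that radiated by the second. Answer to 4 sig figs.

P₁/P₂ ≈ 0.1139

With equal areas, P₁/P₂ = (T₁/T₂)⁴ = (1432/2465)⁴ = 0.1139.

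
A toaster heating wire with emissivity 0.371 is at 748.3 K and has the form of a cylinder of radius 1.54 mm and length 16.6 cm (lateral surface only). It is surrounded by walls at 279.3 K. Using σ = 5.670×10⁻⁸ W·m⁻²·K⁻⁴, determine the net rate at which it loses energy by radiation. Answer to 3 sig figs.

Net loss ≈ 10.4 W

Lateral area A = 2πrL = 2π×1.54×10⁻³×0.166 = 1.60623×10⁻³ m².
Net radiated power P_net = εσA(T⁴ − T₀⁴) = 0.371×5.670×10⁻⁸×1.60623×10⁻³×(748.3⁴ − 279.3⁴).
T⁴ − T₀⁴ = 3.13547×10¹¹ − 6.08532×10⁹ = 3.07462×10¹¹ K⁴, so P_net = 10.4 W.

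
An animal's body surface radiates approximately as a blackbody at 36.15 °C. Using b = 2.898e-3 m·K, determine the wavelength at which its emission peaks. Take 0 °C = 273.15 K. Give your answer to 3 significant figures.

λ_max ≈ 9.37 μm

T = 36.15 °C + 273.15 = 309.30 K.
Wien's displacement law: λ_max = b/T = (2.898×10⁻³ m·K)/(309.30 K) = 9.370×10⁻⁶ m.
That is 9.37 μm, in the infrared range.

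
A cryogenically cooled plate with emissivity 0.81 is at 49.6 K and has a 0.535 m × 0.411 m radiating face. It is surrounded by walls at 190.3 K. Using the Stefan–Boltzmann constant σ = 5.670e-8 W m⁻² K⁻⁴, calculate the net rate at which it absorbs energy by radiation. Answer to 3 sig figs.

Area A = 0.535 × 0.411 = 0.219885 m².
Net radiated power P_net = εσA(T⁴ − T₀⁴) = 0.81×5.670×10⁻⁸×0.219885×(49.6⁴ − 190.3⁴).
T⁴ − T₀⁴ = 6.05239×10⁶ − 1.31146×10⁹ = -1.30541×10⁹ K⁴, so P_net = -13.2 W — negative, meaning a net gain of 13.2 W.

Net gain ≈ 13.2 W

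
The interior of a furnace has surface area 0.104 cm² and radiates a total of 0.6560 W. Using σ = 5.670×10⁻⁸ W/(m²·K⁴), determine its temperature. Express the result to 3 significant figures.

Area A = 0.104 cm² = 1.04×10⁻⁵ m².
P = σAT⁴ ⇒ T = (P/(σA))^(1/4) = (0.6560/(5.670×10⁻⁸×1.04×10⁻⁵))^(1/4) = 1.03×10³ K.

T ≈ 1.03×10³ K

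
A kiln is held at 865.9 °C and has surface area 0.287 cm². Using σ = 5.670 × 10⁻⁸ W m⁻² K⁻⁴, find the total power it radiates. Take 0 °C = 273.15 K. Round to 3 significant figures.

P ≈ 2.74 W

T = 865.9 °C + 273.15 = 1139.05 K.
Area A = 0.287 cm² = 2.87×10⁻⁵ m².
P = σAT⁴ = 5.670×10⁻⁸ × 2.87×10⁻⁵ × (1139.05)⁴ = 2.74 W.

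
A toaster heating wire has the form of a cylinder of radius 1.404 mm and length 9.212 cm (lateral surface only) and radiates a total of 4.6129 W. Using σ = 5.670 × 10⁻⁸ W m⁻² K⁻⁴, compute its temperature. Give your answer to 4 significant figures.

T ≈ 562.5 K

Lateral area A = 2πrL = 2π×1.404×10⁻³×0.09212 = 8.12645×10⁻⁴ m².
P = σAT⁴ ⇒ T = (P/(σA))^(1/4) = (4.6129/(5.670×10⁻⁸×8.12645×10⁻⁴))^(1/4) = 562.5 K.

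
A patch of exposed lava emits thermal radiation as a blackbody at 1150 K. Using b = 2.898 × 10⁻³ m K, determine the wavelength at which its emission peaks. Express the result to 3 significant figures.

λ_max ≈ 2.52 μm

Wien's displacement law: λ_max = b/T = (2.898×10⁻³ m·K)/(1150 K) = 2.520×10⁻⁶ m.
That is 2.52 μm, in the infrared range.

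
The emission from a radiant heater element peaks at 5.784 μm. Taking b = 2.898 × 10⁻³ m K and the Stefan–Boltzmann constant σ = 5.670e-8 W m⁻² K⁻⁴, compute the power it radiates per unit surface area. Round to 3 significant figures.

I ≈ 3.57×10³ W/m²

Wien's law: T = b/λ_max = 2.898×10⁻³/5.784×10⁻⁶ = 501.037 K.
Then I = σT⁴ = 5.670×10⁻⁸×(501.037)⁴ = 3.57×10³ W/m².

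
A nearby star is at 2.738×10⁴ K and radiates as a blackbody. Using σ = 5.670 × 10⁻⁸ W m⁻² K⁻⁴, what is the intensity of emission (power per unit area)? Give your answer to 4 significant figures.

Stefan–Boltzmann: I = σT⁴ = 5.670×10⁻⁸ × (2.738×10⁴)⁴ = 3.187×10¹⁰ W/m².

I ≈ 3.187×10¹⁰ W/m²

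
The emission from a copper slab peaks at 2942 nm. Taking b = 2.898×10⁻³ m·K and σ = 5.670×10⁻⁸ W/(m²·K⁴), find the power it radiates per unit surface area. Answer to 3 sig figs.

Wien's law: T = b/λ_max = 2.898×10⁻³/2.942×10⁻⁶ = 985.044 K.
Then I = σT⁴ = 5.670×10⁻⁸×(985.044)⁴ = 5.34×10⁴ W/m².

I ≈ 5.34×10⁴ W/m²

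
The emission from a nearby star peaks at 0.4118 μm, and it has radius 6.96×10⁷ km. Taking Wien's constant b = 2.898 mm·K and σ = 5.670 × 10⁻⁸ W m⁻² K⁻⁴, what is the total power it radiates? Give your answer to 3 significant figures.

Wien's law: T = b/λ_max = 2.898×10⁻³/4.118×10⁻⁷ = 7037.40 K.
Surface area A = 4πR² = 4π(6.96×10¹⁰ m)² = 6.08735×10²² m².
Then P = σAT⁴ = 5.670×10⁻⁸×6.08735×10²²×(7037.40)⁴ = 8.47×10³⁰ W.

P ≈ 8.47×10³⁰ W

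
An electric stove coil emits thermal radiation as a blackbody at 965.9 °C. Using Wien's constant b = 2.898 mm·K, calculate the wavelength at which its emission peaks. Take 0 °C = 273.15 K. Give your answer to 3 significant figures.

T = 965.9 °C + 273.15 = 1239.05 K.
Wien's displacement law: λ_max = b/T = (2.898×10⁻³ m·K)/(1239.05 K) = 2.339×10⁻⁶ m.
That is 2.34 μm, in the infrared range.

λ_max ≈ 2.34 μm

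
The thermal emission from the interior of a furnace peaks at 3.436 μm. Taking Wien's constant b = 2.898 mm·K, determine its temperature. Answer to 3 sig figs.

Wien's law gives T = b/λ_max = (2.898×10⁻³ m·K)/(3.436×10⁻⁶ m) = 843 K.

T ≈ 843 K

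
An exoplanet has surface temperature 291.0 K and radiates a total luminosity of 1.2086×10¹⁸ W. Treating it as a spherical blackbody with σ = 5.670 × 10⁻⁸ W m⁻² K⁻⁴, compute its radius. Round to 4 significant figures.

L = 4πR²σT⁴ ⇒ R = √(L/(4πσT⁴)).
σT⁴ = 406.588 W/m², so R = √(1.2086×10¹⁸/(4π×406.588)) = 1.538×10⁷ m.

R ≈ 1.538×10⁷ m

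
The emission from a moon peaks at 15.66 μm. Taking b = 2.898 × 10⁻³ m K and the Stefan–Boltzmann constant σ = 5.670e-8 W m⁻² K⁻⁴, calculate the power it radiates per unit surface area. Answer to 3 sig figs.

Wien's law: T = b/λ_max = 2.898×10⁻³/1.566×10⁻⁵ = 185.057 K.
Then I = σT⁴ = 5.670×10⁻⁸×(185.057)⁴ = 66.5 W/m².

I ≈ 66.5 W/m²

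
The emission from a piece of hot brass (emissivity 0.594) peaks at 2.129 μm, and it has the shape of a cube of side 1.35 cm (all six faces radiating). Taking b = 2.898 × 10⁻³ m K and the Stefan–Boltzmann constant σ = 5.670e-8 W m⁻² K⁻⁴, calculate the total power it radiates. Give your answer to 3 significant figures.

P ≈ 126 W

Wien's law: T = b/λ_max = 2.898×10⁻³/2.129×10⁻⁶ = 1361.20 K.
Area A = 6s² = 6×(0.0135 m)² = 1.0935×10⁻³ m².
Then P = εσAT⁴ = 0.594×5.670×10⁻⁸×1.0935×10⁻³×(1361.20)⁴ = 126 W.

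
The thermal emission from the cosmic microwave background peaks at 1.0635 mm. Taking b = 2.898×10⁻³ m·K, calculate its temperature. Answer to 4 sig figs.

Wien's law gives T = b/λ_max = (2.898×10⁻³ m·K)/(1.0635×10⁻³ m) = 2.725 K.

T ≈ 2.725 K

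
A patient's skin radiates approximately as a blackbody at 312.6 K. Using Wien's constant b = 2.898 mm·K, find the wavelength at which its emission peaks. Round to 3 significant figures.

Wien's displacement law: λ_max = b/T = (2.898×10⁻³ m·K)/(312.6 K) = 9.271×10⁻⁶ m.
That is 9.27 μm, in the infrared range.

λ_max ≈ 9.27 μm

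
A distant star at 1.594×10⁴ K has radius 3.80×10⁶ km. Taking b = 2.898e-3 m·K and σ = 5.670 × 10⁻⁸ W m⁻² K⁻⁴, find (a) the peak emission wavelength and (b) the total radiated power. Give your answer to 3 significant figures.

(a) λ_max = b/T = 2.898×10⁻³/1.594×10⁴ = 1.818×10⁻⁷ m = 182 nm.
Surface area A = 4πR² = 4π(3.80×10⁹ m)² = 1.81458×10²⁰ m².
(b) P = σAT⁴ = 5.670×10⁻⁸×1.81458×10²⁰×(1.594×10⁴)⁴ = 6.64×10²⁹ W.

λ_max ≈ 182 nm; P ≈ 6.64×10²⁹ W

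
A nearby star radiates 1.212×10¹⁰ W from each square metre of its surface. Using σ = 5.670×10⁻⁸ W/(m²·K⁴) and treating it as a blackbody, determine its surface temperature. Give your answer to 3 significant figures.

T ≈ 2.15×10⁴ K

I = σT⁴, so T = (I/σ)^(1/4) = (1.212×10¹⁰/(5.670×10⁻⁸))^(1/4) = 2.15×10⁴ K.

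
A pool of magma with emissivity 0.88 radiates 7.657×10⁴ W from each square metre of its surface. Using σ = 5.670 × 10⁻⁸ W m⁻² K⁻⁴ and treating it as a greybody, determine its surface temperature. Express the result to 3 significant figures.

T ≈ 1.11×10³ K

I = εσT⁴, so T = (I/εσ)^(1/4) = (7.657×10⁴/(0.88×5.670×10⁻⁸))^(1/4) = 1.11×10³ K.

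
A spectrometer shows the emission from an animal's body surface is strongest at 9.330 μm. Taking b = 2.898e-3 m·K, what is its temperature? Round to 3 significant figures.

Wien's law gives T = b/λ_max = (2.898×10⁻³ m·K)/(9.330×10⁻⁶ m) = 311 K.

T ≈ 311 K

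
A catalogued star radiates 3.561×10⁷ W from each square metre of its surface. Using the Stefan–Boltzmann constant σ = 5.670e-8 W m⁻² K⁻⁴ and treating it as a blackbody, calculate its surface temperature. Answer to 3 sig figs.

T ≈ 5.01×10³ K

I = σT⁴, so T = (I/σ)^(1/4) = (3.561×10⁷/(5.670×10⁻⁸))^(1/4) = 5.01×10³ K.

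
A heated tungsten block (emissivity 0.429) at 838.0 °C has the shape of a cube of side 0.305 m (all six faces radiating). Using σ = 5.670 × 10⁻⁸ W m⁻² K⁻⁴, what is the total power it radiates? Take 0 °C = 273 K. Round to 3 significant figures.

P ≈ 2.07×10⁴ W

T = 838.0 °C + 273 = 1111.0 K.
Area A = 6s² = 6×(0.305 m)² = 0.55815 m².
P = εσAT⁴ = 0.429 × 5.670×10⁻⁸ × 0.55815 × (1111.0)⁴ = 2.07×10⁴ W.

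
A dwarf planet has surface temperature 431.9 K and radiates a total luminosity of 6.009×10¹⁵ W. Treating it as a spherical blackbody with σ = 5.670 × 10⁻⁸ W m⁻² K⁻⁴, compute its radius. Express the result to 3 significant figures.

R ≈ 4.92×10⁵ m

L = 4πR²σT⁴ ⇒ R = √(L/(4πσT⁴)).
σT⁴ = 1972.95 W/m², so R = √(6.009×10¹⁵/(4π×1972.95)) = 4.92×10⁵ m.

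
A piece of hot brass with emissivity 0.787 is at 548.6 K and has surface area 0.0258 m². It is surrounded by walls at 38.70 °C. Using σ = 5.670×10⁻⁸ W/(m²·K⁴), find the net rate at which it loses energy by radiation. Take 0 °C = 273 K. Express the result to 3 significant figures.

Net loss ≈ 93.4 W

Surroundings: T = 38.70 °C + 273 = 311.70 K.
Area A = 0.0258 m².
Net radiated power P_net = εσA(T⁴ − T₀⁴) = 0.787×5.670×10⁻⁸×0.0258×(548.6⁴ − 311.70⁴).
T⁴ − T₀⁴ = 9.05781×10¹⁰ − 9.43946×10⁹ = 8.11386×10¹⁰ K⁴, so P_net = 93.4 W.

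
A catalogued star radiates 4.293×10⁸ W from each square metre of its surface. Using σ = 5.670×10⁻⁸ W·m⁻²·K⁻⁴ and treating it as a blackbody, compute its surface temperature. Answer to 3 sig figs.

T ≈ 9.33×10³ K

I = σT⁴, so T = (I/σ)^(1/4) = (4.293×10⁸/(5.670×10⁻⁸))^(1/4) = 9.33×10³ K.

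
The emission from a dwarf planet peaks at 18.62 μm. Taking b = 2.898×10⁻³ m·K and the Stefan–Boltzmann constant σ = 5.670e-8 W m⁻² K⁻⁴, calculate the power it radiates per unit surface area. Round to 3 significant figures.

Wien's law: T = b/λ_max = 2.898×10⁻³/1.862×10⁻⁵ = 155.639 K.
Then I = σT⁴ = 5.670×10⁻⁸×(155.639)⁴ = 33.3 W/m².

I ≈ 33.3 W/m²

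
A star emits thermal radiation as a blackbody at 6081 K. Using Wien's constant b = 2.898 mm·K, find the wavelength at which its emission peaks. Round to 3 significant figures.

Wien's displacement law: λ_max = b/T = (2.898×10⁻³ m·K)/(6081 K) = 4.766×10⁻⁷ m.
That is 477 nm, in the visible range.

λ_max ≈ 477 nm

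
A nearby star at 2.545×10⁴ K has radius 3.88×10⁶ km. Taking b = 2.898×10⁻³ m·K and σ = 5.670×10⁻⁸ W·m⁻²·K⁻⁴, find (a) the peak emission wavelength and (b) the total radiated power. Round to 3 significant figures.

(a) λ_max = b/T = 2.898×10⁻³/2.545×10⁴ = 1.139×10⁻⁷ m = 114 nm.
Surface area A = 4πR² = 4π(3.88×10⁹ m)² = 1.89179×10²⁰ m².
(b) P = σAT⁴ = 5.670×10⁻⁸×1.89179×10²⁰×(2.545×10⁴)⁴ = 4.50×10³⁰ W.

λ_max ≈ 114 nm; P ≈ 4.50×10³⁰ W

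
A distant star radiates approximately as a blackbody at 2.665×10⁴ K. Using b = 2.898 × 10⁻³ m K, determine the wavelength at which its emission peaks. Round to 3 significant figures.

Wien's displacement law: λ_max = b/T = (2.898×10⁻³ m·K)/(2.665×10⁴ K) = 1.087×10⁻⁷ m.
That is 109 nm, in the ultraviolet range.

λ_max ≈ 109 nm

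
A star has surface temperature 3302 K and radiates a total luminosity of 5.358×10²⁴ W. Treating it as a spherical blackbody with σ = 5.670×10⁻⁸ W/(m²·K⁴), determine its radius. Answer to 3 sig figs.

L = 4πR²σT⁴ ⇒ R = √(L/(4πσT⁴)).
σT⁴ = 6.74049×10⁶ W/m², so R = √(5.358×10²⁴/(4π×6.74049×10⁶)) = 2.52×10⁸ m.

R ≈ 2.52×10⁸ m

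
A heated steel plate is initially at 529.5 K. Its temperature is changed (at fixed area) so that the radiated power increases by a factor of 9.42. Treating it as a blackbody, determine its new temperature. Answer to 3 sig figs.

P ∝ T⁴, so T₂/T₁ = (P₂/P₁)^(1/4) = (9.42)^(1/4) = 1.75191.
T₂ = 529.5 × 1.75191 = 928 K.

T₂ ≈ 928 K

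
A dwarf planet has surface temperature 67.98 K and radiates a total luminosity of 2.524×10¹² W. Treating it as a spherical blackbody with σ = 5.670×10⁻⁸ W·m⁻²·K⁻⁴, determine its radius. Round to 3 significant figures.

R ≈ 4.07×10⁵ m

L = 4πR²σT⁴ ⇒ R = √(L/(4πσT⁴)).
σT⁴ = 1.21090 W/m², so R = √(2.524×10¹²/(4π×1.21090)) = 4.07×10⁵ m.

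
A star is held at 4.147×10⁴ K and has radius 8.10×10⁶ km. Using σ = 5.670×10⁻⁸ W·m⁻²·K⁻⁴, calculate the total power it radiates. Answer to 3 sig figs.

Surface area A = 4πR² = 4π(8.10×10⁹ m)² = 8.24480×10²⁰ m².
P = σAT⁴ = 5.670×10⁻⁸ × 8.24480×10²⁰ × (4.147×10⁴)⁴ = 1.38×10³² W.

P ≈ 1.38×10³² W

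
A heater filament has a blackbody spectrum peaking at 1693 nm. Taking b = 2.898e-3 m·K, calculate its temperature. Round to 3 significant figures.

T ≈ 1.71×10³ K

Wien's law gives T = b/λ_max = (2.898×10⁻³ m·K)/(1.693×10⁻⁶ m) = 1.71×10³ K.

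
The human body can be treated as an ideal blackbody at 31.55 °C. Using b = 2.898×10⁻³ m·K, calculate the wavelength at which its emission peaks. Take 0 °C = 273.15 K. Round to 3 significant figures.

λ_max ≈ 9.51 μm

T = 31.55 °C + 273.15 = 304.70 K.
Wien's displacement law: λ_max = b/T = (2.898×10⁻³ m·K)/(304.70 K) = 9.511×10⁻⁶ m.
That is 9.51 μm, in the infrared range.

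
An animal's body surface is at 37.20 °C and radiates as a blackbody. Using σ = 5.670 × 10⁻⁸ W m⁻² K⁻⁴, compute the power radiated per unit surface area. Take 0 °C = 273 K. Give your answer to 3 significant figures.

T = 37.20 °C + 273 = 310.20 K.
Stefan–Boltzmann: I = σT⁴ = 5.670×10⁻⁸ × (310.20)⁴ = 525 W/m².

I ≈ 525 W/m²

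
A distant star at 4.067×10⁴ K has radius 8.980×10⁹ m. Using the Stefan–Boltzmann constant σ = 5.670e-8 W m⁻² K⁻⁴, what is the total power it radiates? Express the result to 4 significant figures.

Surface area A = 4πR² = 4π(8.980×10⁹ m)² = 1.01336×10²¹ m².
P = σAT⁴ = 5.670×10⁻⁸ × 1.01336×10²¹ × (4.067×10⁴)⁴ = 1.572×10³² W.

P ≈ 1.572×10³² W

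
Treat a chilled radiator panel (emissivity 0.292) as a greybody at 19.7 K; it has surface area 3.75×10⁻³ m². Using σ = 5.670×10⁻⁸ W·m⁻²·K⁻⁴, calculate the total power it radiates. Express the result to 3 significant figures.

Area A = 3.75×10⁻³ m².
P = εσAT⁴ = 0.292 × 5.670×10⁻⁸ × 3.75×10⁻³ × (19.7)⁴ = 9.35×10⁻⁶ W.

P ≈ 9.35×10⁻⁶ W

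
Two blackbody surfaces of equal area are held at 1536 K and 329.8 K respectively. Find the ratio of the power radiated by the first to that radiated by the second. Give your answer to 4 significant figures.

P₁/P₂ ≈ 470.5

With equal areas, P₁/P₂ = (T₁/T₂)⁴ = (1536/329.8)⁴ = 470.5.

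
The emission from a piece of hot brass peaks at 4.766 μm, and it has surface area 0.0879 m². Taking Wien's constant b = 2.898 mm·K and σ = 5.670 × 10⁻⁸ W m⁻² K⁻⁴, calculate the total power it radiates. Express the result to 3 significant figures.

P ≈ 681 W

Wien's law: T = b/λ_max = 2.898×10⁻³/4.766×10⁻⁶ = 608.057 K.
Area A = 0.0879 m².
Then P = σAT⁴ = 5.670×10⁻⁸×0.0879×(608.057)⁴ = 681 W.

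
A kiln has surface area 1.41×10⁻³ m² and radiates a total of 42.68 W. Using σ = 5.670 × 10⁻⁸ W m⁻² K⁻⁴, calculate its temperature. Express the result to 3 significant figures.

T ≈ 855 K

Area A = 1.41×10⁻³ m².
P = σAT⁴ ⇒ T = (P/(σA))^(1/4) = (42.68/(5.670×10⁻⁸×1.41×10⁻³))^(1/4) = 855 K.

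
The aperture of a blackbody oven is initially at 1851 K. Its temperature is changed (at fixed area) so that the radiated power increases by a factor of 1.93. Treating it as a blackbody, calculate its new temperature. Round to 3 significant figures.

T₂ ≈ 2.18×10³ K

P ∝ T⁴, so T₂/T₁ = (P₂/P₁)^(1/4) = (1.93)^(1/4) = 1.17866.
T₂ = 1851 × 1.17866 = 2.18×10³ K.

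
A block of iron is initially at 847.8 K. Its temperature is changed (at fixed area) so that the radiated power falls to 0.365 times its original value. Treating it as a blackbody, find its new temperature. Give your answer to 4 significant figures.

P ∝ T⁴, so T₂/T₁ = (P₂/P₁)^(1/4) = (0.365)^(1/4) = 0.777272.
T₂ = 847.8 × 0.777272 = 659.0 K.

T₂ ≈ 659.0 K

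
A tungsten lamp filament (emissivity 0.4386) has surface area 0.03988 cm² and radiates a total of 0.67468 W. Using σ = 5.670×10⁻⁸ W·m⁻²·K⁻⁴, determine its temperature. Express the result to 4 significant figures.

T ≈ 1615 K

Area A = 0.03988 cm² = 3.988×10⁻⁶ m².
P = εσAT⁴ ⇒ T = (P/(εσA))^(1/4) = (0.67468/(0.4386×5.670×10⁻⁸×3.988×10⁻⁶))^(1/4) = 1615 K.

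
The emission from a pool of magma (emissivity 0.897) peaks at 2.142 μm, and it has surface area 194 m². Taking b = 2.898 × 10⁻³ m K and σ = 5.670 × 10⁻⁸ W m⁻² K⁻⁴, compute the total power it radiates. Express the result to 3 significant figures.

Wien's law: T = b/λ_max = 2.898×10⁻³/2.142×10⁻⁶ = 1352.94 K.
Area A = 194 m².
Then P = εσAT⁴ = 0.897×5.670×10⁻⁸×194×(1352.94)⁴ = 3.31×10⁷ W.

P ≈ 3.31×10⁷ W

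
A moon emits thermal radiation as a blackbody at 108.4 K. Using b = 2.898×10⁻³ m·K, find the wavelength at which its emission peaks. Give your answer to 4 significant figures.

λ_max ≈ 26.73 μm

Wien's displacement law: λ_max = b/T = (2.898×10⁻³ m·K)/(108.4 K) = 2.6734×10⁻⁵ m.
That is 26.73 μm, in the infrared range.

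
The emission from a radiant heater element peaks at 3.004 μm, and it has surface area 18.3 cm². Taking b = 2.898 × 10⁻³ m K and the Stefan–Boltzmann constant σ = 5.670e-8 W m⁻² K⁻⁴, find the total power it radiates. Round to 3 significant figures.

P ≈ 89.9 W

Wien's law: T = b/λ_max = 2.898×10⁻³/3.004×10⁻⁶ = 964.714 K.
Area A = 18.3 cm² = 1.83×10⁻³ m².
Then P = σAT⁴ = 5.670×10⁻⁸×1.83×10⁻³×(964.714)⁴ = 89.9 W.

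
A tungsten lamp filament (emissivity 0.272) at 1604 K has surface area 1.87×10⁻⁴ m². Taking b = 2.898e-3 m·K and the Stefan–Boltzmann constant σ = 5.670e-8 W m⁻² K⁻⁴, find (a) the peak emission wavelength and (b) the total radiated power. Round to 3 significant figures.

(a) λ_max = b/T = 2.898×10⁻³/1604 = 1.807×10⁻⁶ m = 1.81×10³ nm.
Area A = 1.87×10⁻⁴ m².
(b) P = εσAT⁴ = 0.272×5.670×10⁻⁸×1.87×10⁻⁴×(1604)⁴ = 19.1 W.

λ_max ≈ 1.81×10³ nm; P ≈ 19.1 W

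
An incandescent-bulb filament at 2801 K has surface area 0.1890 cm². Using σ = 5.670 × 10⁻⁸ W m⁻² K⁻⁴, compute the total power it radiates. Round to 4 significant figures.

Area A = 0.1890 cm² = 1.890×10⁻⁵ m².
P = σAT⁴ = 5.670×10⁻⁸ × 1.890×10⁻⁵ × (2801)⁴ = 65.96 W.

P ≈ 65.96 W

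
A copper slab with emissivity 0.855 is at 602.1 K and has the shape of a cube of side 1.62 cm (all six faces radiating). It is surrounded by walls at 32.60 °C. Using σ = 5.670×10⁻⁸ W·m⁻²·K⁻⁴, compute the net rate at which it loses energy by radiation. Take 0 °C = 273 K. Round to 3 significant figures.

Net loss ≈ 9.37 W

Surroundings: T = 32.60 °C + 273 = 305.60 K.
Area A = 6s² = 6×(0.0162 m)² = 1.57464×10⁻³ m².
Net radiated power P_net = εσA(T⁴ − T₀⁴) = 0.855×5.670×10⁻⁸×1.57464×10⁻³×(602.1⁴ − 305.60⁴).
T⁴ − T₀⁴ = 1.31424×10¹¹ − 8.72195×10⁹ = 1.22702×10¹¹ K⁴, so P_net = 9.37 W.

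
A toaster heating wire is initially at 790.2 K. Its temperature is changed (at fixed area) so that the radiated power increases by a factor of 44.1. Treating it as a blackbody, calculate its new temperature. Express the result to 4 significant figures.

T₂ ≈ 2036 K

P ∝ T⁴, so T₂/T₁ = (P₂/P₁)^(1/4) = (44.1)^(1/4) = 2.57697.
T₂ = 790.2 × 2.57697 = 2036 K.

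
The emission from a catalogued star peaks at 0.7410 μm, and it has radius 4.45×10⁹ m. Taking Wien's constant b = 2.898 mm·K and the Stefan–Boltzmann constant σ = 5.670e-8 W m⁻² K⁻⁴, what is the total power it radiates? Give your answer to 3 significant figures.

P ≈ 3.30×10²⁷ W

Wien's law: T = b/λ_max = 2.898×10⁻³/7.410×10⁻⁷ = 3910.93 K.
Surface area A = 4πR² = 4π(4.45×10⁹ m)² = 2.48846×10²⁰ m².
Then P = σAT⁴ = 5.670×10⁻⁸×2.48846×10²⁰×(3910.93)⁴ = 3.30×10²⁷ W.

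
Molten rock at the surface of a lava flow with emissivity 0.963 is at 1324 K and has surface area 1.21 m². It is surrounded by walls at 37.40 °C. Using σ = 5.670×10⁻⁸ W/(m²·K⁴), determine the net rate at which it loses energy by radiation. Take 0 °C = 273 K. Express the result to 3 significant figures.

Surroundings: T = 37.40 °C + 273 = 310.40 K.
Area A = 1.21 m².
Net radiated power P_net = εσA(T⁴ − T₀⁴) = 0.963×5.670×10⁻⁸×1.21×(1324⁴ − 310.40⁴).
T⁴ − T₀⁴ = 3.07292×10¹² − 9.28297×10⁹ = 3.06364×10¹² K⁴, so P_net = 2.02×10⁵ W.

Net loss ≈ 2.02×10⁵ W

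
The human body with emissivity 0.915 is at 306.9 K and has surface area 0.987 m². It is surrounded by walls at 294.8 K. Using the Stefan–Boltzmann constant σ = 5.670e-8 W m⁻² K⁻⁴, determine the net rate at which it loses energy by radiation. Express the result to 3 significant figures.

Net loss ≈ 67.5 W

Area A = 0.987 m².
Net radiated power P_net = εσA(T⁴ − T₀⁴) = 0.915×5.670×10⁻⁸×0.987×(306.9⁴ − 294.8⁴).
T⁴ − T₀⁴ = 8.87131×10⁹ − 7.55283×10⁹ = 1.31848×10⁹ K⁴, so P_net = 67.5 W.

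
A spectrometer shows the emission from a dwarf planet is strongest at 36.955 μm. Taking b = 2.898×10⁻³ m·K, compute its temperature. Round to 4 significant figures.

Wien's law gives T = b/λ_max = (2.898×10⁻³ m·K)/(3.6955×10⁻⁵ m) = 78.42 K.

T ≈ 78.42 K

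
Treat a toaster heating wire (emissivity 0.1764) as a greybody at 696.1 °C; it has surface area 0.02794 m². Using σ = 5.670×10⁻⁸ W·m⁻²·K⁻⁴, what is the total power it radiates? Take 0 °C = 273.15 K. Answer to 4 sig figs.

T = 696.1 °C + 273.15 = 969.25 K.
Area A = 0.02794 m².
P = εσAT⁴ = 0.1764 × 5.670×10⁻⁸ × 0.02794 × (969.25)⁴ = 246.6 W.

P ≈ 246.6 W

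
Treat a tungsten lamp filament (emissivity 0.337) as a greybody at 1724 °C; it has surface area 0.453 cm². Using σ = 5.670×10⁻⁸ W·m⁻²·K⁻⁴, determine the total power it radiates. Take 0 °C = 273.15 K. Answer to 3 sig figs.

P ≈ 13.8 W

T = 1724 °C + 273.15 = 1997.15 K.
Area A = 0.453 cm² = 4.53×10⁻⁵ m².
P = εσAT⁴ = 0.337 × 5.670×10⁻⁸ × 4.53×10⁻⁵ × (1997.15)⁴ = 13.8 W.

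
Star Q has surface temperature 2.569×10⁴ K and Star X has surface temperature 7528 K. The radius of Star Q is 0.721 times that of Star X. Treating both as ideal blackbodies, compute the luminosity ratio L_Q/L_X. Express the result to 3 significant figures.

L ∝ R²T⁴, so L_Q/L_X = (R_Q/R_X)²(T_Q/T_X)⁴ = (0.721)² × (2.569×10⁴/7528)⁴ = 0.519841 × 135.624 = 70.5.

L_Q/L_X ≈ 70.5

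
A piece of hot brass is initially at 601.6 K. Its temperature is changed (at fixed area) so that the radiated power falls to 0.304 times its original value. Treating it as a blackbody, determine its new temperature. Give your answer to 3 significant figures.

T₂ ≈ 447 K

P ∝ T⁴, so T₂/T₁ = (P₂/P₁)^(1/4) = (0.304)^(1/4) = 0.742538.
T₂ = 601.6 × 0.742538 = 447 K.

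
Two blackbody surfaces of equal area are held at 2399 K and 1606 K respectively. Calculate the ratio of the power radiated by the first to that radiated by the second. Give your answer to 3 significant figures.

With equal areas, P₁/P₂ = (T₁/T₂)⁴ = (2399/1606)⁴ = 4.98.

P₁/P₂ ≈ 4.98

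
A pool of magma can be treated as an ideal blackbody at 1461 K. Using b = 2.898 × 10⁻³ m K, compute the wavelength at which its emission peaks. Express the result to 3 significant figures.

λ_max ≈ 1.98 μm

Wien's displacement law: λ_max = b/T = (2.898×10⁻³ m·K)/(1461 K) = 1.984×10⁻⁶ m.
That is 1.98 μm, in the infrared range.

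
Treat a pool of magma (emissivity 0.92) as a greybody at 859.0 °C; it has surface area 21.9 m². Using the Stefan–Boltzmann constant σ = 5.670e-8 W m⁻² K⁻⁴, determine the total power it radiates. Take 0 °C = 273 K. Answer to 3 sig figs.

P ≈ 1.88×10⁶ W

T = 859.0 °C + 273 = 1132.0 K.
Area A = 21.9 m².
P = εσAT⁴ = 0.92 × 5.670×10⁻⁸ × 21.9 × (1132.0)⁴ = 1.88×10⁶ W.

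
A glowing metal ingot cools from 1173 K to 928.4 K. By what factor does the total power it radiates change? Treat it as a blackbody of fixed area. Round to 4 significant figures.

P ∝ T⁴, so P₂/P₁ = (T₂/T₁)⁴ = (928.4/1173)⁴ = (0.791475)⁴ = 0.3924.

P₂/P₁ ≈ 0.3924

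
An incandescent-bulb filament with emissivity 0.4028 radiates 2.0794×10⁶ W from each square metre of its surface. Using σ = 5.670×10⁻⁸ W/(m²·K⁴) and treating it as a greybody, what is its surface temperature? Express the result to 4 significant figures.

I = εσT⁴, so T = (I/εσ)^(1/4) = (2.0794×10⁶/(0.4028×5.670×10⁻⁸))^(1/4) = 3089 K.

T ≈ 3089 K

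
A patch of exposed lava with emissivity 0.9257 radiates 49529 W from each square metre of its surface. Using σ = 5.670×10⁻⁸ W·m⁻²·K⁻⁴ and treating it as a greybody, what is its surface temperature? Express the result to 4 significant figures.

T ≈ 985.6 K

I = εσT⁴, so T = (I/εσ)^(1/4) = (49529/(0.9257×5.670×10⁻⁸))^(1/4) = 985.6 K.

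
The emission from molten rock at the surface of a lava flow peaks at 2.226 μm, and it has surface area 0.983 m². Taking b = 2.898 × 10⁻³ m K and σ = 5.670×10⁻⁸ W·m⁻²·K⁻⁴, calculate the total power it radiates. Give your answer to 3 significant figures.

P ≈ 1.60×10⁵ W

Wien's law: T = b/λ_max = 2.898×10⁻³/2.226×10⁻⁶ = 1301.89 K.
Area A = 0.983 m².
Then P = σAT⁴ = 5.670×10⁻⁸×0.983×(1301.89)⁴ = 1.60×10⁵ W.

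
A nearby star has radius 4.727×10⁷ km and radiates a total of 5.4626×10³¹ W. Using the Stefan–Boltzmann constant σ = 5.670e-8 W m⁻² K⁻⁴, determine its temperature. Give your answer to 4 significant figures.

Surface area A = 4πR² = 4π(4.727×10¹⁰ m)² = 2.80790×10²² m².
P = σAT⁴ ⇒ T = (P/(σA))^(1/4) = (5.4626×10³¹/(5.670×10⁻⁸×2.80790×10²²))^(1/4) = 1.361×10⁴ K.

T ≈ 1.361×10⁴ K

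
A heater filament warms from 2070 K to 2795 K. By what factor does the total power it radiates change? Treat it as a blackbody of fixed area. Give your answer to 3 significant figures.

P₂/P₁ ≈ 3.32

P ∝ T⁴, so P₂/P₁ = (T₂/T₁)⁴ = (2795/2070)⁴ = (1.35024)⁴ = 3.32.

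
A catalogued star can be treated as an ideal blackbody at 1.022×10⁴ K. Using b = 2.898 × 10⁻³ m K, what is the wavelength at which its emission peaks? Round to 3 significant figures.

λ_max ≈ 284 nm

Wien's displacement law: λ_max = b/T = (2.898×10⁻³ m·K)/(1.022×10⁴ K) = 2.836×10⁻⁷ m.
That is 284 nm, in the ultraviolet range.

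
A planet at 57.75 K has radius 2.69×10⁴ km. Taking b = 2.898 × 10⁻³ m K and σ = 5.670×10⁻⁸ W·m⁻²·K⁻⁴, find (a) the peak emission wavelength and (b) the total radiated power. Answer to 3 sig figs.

(a) λ_max = b/T = 2.898×10⁻³/57.75 = 5.018×10⁻⁵ m = 50.2 μm.
Surface area A = 4πR² = 4π(2.69×10⁷ m)² = 9.09315×10¹⁵ m².
(b) P = σAT⁴ = 5.670×10⁻⁸×9.09315×10¹⁵×(57.75)⁴ = 5.73×10¹⁵ W.

λ_max ≈ 50.2 μm; P ≈ 5.73×10¹⁵ W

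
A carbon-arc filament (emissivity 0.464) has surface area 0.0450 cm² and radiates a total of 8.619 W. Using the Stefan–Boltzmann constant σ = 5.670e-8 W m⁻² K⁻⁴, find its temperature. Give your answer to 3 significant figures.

Area A = 0.0450 cm² = 4.50×10⁻⁶ m².
P = εσAT⁴ ⇒ T = (P/(εσA))^(1/4) = (8.619/(0.464×5.670×10⁻⁸×4.50×10⁻⁶))^(1/4) = 2.92×10³ K.

T ≈ 2.92×10³ K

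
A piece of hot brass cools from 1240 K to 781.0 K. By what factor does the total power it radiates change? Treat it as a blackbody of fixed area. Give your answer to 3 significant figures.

P₂/P₁ ≈ 0.157

P ∝ T⁴, so P₂/P₁ = (T₂/T₁)⁴ = (781.0/1240)⁴ = (0.629839)⁴ = 0.157.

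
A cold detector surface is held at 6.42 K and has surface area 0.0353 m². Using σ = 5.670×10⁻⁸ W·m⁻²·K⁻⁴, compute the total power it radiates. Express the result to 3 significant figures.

Area A = 0.0353 m².
P = σAT⁴ = 5.670×10⁻⁸ × 0.0353 × (6.42)⁴ = 3.40×10⁻⁶ W.

P ≈ 3.40×10⁻⁶ W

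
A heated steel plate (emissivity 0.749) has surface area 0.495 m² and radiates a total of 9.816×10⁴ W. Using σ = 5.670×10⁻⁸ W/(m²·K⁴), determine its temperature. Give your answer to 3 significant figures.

T ≈ 1.47×10³ K

Area A = 0.495 m².
P = εσAT⁴ ⇒ T = (P/(εσA))^(1/4) = (9.816×10⁴/(0.749×5.670×10⁻⁸×0.495))^(1/4) = 1.47×10³ K.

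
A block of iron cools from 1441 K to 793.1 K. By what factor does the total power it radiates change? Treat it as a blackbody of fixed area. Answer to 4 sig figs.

P ∝ T⁴, so P₂/P₁ = (T₂/T₁)⁴ = (793.1/1441)⁴ = (0.550382)⁴ = 0.09176.

P₂/P₁ ≈ 0.09176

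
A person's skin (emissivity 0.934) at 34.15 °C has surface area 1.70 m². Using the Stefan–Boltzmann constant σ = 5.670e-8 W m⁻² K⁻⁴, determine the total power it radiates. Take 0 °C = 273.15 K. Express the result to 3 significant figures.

P ≈ 803 W

T = 34.15 °C + 273.15 = 307.30 K.
Area A = 1.70 m².
P = εσAT⁴ = 0.934 × 5.670×10⁻⁸ × 1.70 × (307.30)⁴ = 803 W.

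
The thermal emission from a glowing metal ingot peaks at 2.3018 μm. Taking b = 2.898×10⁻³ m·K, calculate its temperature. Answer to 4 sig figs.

Wien's law gives T = b/λ_max = (2.898×10⁻³ m·K)/(2.3018×10⁻⁶ m) = 1259 K.

T ≈ 1259 K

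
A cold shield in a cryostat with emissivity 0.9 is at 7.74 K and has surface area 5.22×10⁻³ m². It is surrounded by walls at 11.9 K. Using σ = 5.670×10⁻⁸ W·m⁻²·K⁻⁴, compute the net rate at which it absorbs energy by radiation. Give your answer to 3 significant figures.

Area A = 5.22×10⁻³ m².
Net radiated power P_net = εσA(T⁴ − T₀⁴) = 0.9×5.670×10⁻⁸×5.22×10⁻³×(7.74⁴ − 11.9⁴).
T⁴ − T₀⁴ = 3588.92 − 20053.4 = -16464.5 K⁴, so P_net = -4.39×10⁻⁶ W — negative, meaning a net gain of 4.39×10⁻⁶ W.

Net gain ≈ 4.39×10⁻⁶ W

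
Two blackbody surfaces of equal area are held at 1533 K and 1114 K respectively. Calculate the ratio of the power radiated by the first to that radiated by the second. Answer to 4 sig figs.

P₁/P₂ ≈ 3.586

With equal areas, P₁/P₂ = (T₁/T₂)⁴ = (1533/1114)⁴ = 3.586.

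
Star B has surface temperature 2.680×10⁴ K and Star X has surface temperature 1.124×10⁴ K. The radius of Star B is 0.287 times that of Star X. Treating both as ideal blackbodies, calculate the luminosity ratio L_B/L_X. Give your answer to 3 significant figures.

L ∝ R²T⁴, so L_B/L_X = (R_B/R_X)²(T_B/T_X)⁴ = (0.287)² × (2.680×10⁴/1.124×10⁴)⁴ = 0.082369 × 32.3202 = 2.66.

L_B/L_X ≈ 2.66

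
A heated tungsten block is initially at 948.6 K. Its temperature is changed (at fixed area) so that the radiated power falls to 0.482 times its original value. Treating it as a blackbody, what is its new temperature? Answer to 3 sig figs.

P ∝ T⁴, so T₂/T₁ = (P₂/P₁)^(1/4) = (0.482)^(1/4) = 0.833224.
T₂ = 948.6 × 0.833224 = 790 K.

T₂ ≈ 790 K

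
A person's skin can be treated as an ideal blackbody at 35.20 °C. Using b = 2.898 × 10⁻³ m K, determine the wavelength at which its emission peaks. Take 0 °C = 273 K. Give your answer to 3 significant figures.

T = 35.20 °C + 273 = 308.20 K.
Wien's displacement law: λ_max = b/T = (2.898×10⁻³ m·K)/(308.20 K) = 9.403×10⁻⁶ m.
That is 9.40 μm, in the infrared range.

λ_max ≈ 9.40 μm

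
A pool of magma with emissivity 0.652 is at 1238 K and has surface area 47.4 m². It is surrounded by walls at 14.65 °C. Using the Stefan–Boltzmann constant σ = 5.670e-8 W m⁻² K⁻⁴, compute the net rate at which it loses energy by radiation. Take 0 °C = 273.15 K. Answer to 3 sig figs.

Surroundings: T = 14.65 °C + 273.15 = 287.80 K.
Area A = 47.4 m².
Net radiated power P_net = εσA(T⁴ − T₀⁴) = 0.652×5.670×10⁻⁸×47.4×(1238⁴ − 287.80⁴).
T⁴ − T₀⁴ = 2.34900×10¹² − 6.86062×10⁹ = 2.34214×10¹² K⁴, so P_net = 4.10×10⁶ W.

Net loss ≈ 4.10×10⁶ W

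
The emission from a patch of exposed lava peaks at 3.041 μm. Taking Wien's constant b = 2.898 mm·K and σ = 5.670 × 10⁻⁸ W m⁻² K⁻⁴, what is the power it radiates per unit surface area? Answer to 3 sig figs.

I ≈ 4.68×10⁴ W/m²

Wien's law: T = b/λ_max = 2.898×10⁻³/3.041×10⁻⁶ = 952.976 K.
Then I = σT⁴ = 5.670×10⁻⁸×(952.976)⁴ = 4.68×10⁴ W/m².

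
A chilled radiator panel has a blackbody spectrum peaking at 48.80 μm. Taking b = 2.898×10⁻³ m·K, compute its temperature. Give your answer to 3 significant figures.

Wien's law gives T = b/λ_max = (2.898×10⁻³ m·K)/(4.880×10⁻⁵ m) = 59.4 K.

T ≈ 59.4 K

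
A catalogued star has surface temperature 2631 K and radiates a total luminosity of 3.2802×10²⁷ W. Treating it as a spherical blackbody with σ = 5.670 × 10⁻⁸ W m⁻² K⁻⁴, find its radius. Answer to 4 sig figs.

R ≈ 9.802×10⁹ m

L = 4πR²σT⁴ ⇒ R = √(L/(4πσT⁴)).
σT⁴ = 2.71685×10⁶ W/m², so R = √(3.2802×10²⁷/(4π×2.71685×10⁶)) = 9.802×10⁹ m.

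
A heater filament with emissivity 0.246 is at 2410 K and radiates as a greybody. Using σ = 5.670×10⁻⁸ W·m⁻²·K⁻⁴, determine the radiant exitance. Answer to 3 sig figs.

Stefan–Boltzmann: I = εσT⁴ = 0.246 × 5.670×10⁻⁸ × (2410)⁴ = 4.71×10⁵ W/m².

I ≈ 4.71×10⁵ W/m²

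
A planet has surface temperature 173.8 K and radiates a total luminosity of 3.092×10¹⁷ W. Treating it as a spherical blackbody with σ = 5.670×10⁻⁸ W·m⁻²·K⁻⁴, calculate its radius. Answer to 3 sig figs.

R ≈ 2.18×10⁷ m

L = 4πR²σT⁴ ⇒ R = √(L/(4πσT⁴)).
σT⁴ = 51.7347 W/m², so R = √(3.092×10¹⁷/(4π×51.7347)) = 2.18×10⁷ m.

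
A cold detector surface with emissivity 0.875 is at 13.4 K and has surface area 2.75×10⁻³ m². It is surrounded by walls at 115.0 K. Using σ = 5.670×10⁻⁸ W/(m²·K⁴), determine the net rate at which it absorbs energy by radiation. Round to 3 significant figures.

Area A = 2.75×10⁻³ m².
Net radiated power P_net = εσA(T⁴ − T₀⁴) = 0.875×5.670×10⁻⁸×2.75×10⁻³×(13.4⁴ − 115.0⁴).
T⁴ − T₀⁴ = 32241.8 − 1.74901×10⁸ = -1.74869×10⁸ K⁴, so P_net = -0.0239 W — negative, meaning a net gain of 0.0239 W.

Net gain ≈ 0.0239 W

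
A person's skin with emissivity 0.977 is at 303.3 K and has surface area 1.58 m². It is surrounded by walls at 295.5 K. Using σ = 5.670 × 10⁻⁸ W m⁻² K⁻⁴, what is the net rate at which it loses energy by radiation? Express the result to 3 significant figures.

Net loss ≈ 73.3 W

Area A = 1.58 m².
Net radiated power P_net = εσA(T⁴ − T₀⁴) = 0.977×5.670×10⁻⁸×1.58×(303.3⁴ − 295.5⁴).
T⁴ − T₀⁴ = 8.46232×10⁹ − 7.62483×10⁹ = 8.37490×10⁸ K⁴, so P_net = 73.3 W.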